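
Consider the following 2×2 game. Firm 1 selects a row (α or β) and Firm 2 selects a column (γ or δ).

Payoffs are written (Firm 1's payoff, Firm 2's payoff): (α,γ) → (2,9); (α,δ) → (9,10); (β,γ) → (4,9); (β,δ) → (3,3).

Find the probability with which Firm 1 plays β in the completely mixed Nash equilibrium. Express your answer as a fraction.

Let x be the probability that Firm 1 plays α. In a completely mixed equilibrium, Firm 2 must be indifferent between γ and δ.
Firm 2's expected payoff from γ is 9x + 9(1−x); from δ it is 10x + 3(1−x).
Setting these equal: 9 = 7x + 3, so x = 6/7.
Therefore Firm 1 plays β with probability 1 − 6/7 = 1/7.

1/7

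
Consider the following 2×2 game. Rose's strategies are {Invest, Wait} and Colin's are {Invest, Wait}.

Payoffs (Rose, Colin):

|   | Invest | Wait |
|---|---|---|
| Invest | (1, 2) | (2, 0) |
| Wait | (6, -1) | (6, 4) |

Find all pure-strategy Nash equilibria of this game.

(Wait, Wait)

(Invest, Invest): Rose prefers Wait (6 > 1) — not an equilibrium.
(Invest, Wait): Rose prefers Wait (6 > 2); Colin prefers Invest (2 > 0) — not an equilibrium.
(Wait, Invest): Colin prefers Wait (4 > -1) — not an equilibrium.
(Wait, Wait): Rose gets 6 ≥ 2 from Invest, and Colin gets 4 ≥ -1 from Invest — Nash equilibrium.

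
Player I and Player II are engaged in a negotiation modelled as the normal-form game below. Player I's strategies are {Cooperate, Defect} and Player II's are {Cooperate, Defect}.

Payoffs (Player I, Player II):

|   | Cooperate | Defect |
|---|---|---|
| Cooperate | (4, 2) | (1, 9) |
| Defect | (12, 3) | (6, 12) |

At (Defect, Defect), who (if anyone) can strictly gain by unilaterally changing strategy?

Player I at (Defect, Defect) earns 6; deviating to Cooperate yields 1 — not better.
Player II earns 12; deviating to Cooperate yields 3 — not better.
Neither player can strictly improve; the profile is a Nash equilibrium.

Neither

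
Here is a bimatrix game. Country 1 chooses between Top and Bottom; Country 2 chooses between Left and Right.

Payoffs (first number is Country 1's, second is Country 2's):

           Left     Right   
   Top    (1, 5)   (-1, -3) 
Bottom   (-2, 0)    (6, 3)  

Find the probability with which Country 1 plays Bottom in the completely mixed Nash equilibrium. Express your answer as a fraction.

Let p be the probability that Country 1 plays Top. In a completely mixed equilibrium, Country 2 must be indifferent between Left and Right.
Country 2's expected payoff from Left is 5p; from Right it is −3p + 3(1−p).
Setting these equal: 5p = −6p + 3, so p = 3/11.
Therefore Country 1 plays Bottom with probability 1 − 3/11 = 8/11.

8/11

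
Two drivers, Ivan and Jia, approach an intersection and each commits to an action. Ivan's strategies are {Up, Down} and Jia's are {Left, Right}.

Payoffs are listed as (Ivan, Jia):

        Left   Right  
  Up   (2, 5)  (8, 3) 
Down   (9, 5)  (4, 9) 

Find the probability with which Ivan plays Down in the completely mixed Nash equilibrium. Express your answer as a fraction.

1/3

Let p be the probability that Ivan plays Up. In a completely mixed equilibrium, Jia must be indifferent between Left and Right.
Jia's expected payoff from Left is 5p + 5(1−p); from Right it is 3p + 9(1−p).
Setting these equal: 5 = −6p + 9, so p = 2/3.
Therefore Ivan plays Down with probability 1 − 2/3 = 1/3.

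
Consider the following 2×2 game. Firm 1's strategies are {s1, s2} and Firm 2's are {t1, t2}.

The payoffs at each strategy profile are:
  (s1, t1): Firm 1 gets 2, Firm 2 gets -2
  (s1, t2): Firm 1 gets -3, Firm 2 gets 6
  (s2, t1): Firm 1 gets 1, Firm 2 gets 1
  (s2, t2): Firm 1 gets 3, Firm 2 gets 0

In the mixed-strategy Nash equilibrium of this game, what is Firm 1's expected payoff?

First find y, the probability Firm 2 plays t1, from Firm 1's indifference between s1 and s2: 2y − 3(1−y) = y + 3(1−y), giving y = 6/7.
Since Firm 1 is indifferent in equilibrium, Firm 1's expected payoff equals the payoff from either row against (6/7, 1/7). Using s1: 2(6/7) − 3(1/7) = 9/7.

9/7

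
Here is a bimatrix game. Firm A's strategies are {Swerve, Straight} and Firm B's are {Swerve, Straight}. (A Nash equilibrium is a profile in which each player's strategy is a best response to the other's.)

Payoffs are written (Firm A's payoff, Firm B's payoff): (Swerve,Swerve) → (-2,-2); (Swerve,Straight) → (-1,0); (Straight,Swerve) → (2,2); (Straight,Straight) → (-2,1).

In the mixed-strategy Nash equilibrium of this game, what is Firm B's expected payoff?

First find p, the probability Firm A plays Swerve, from Firm B's indifference between Swerve and Straight: −2p + 2(1−p) = (1−p), giving p = 1/3.
Since Firm B is indifferent in equilibrium, Firm B's expected payoff equals the payoff from either column against (1/3, 2/3). Using Swerve: −2(1/3) + 2(2/3) = 2/3.

2/3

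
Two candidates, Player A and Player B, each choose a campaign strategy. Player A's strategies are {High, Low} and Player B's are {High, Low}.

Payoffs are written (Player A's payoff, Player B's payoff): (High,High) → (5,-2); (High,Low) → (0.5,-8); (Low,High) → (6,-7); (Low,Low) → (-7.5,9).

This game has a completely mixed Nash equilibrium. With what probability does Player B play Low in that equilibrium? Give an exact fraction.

Let y be the probability that Player B plays High. In a completely mixed equilibrium, Player A must be indifferent between High and Low.
Player A's expected payoff from High is 5y + 0.5(1−y); from Low it is 6y − 7.5(1−y).
Setting these equal: 4.5y + 0.5 = 13.5y − 7.5, so y = 8/9.
Therefore Player B plays Low with probability 1 − 8/9 = 1/9.

1/9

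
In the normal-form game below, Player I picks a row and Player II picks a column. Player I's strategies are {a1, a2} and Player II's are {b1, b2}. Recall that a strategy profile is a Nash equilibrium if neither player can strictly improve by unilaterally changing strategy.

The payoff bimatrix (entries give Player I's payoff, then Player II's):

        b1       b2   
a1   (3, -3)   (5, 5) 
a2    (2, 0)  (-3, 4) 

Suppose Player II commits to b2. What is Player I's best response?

a1

Against b2, Player I earns 5 from a1 and -3 from a2.
So a1 is the best response.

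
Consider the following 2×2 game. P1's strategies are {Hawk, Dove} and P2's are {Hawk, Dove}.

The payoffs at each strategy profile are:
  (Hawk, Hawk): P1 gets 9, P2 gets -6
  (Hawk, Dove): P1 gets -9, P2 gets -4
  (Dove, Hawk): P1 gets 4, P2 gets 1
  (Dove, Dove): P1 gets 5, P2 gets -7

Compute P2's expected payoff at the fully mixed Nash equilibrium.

-23/5

First find x, the probability P1 plays Hawk, from P2's indifference between Hawk and Dove: −6x + (1−x) = −4x − 7(1−x), giving x = 4/5.
Since P2 is indifferent in equilibrium, P2's expected payoff equals the payoff from either column against (4/5, 1/5). Using Hawk: −6(4/5) + (1/5) = -23/5.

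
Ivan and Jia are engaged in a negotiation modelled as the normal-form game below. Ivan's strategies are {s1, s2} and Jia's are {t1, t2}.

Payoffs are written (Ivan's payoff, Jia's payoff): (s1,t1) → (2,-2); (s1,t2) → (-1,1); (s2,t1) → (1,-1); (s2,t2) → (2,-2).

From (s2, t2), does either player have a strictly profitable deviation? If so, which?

Ivan at (s2, t2) earns 2; deviating to s1 yields -1 — not better.
Jia earns -2; deviating to t1 yields -1 — a strict improvement.
Only Jia has a strictly profitable deviation.

Jia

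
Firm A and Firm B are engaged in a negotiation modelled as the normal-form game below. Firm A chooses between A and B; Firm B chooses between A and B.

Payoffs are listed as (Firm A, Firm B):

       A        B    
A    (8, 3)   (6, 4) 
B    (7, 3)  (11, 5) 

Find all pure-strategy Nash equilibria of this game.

(A, A): Firm B prefers B (4 > 3) — not an equilibrium.
(A, B): Firm A prefers B (11 > 6) — not an equilibrium.
(B, A): Firm A prefers A (8 > 7); Firm B prefers B (5 > 3) — not an equilibrium.
(B, B): Firm A gets 11 ≥ 6 from A, and Firm B gets 5 ≥ 3 from A — Nash equilibrium.

(B, B)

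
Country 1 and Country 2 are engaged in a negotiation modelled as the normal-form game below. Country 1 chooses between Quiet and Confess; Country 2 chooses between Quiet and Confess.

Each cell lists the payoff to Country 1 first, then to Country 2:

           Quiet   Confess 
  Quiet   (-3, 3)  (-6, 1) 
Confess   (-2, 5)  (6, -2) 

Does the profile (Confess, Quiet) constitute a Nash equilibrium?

At (Confess, Quiet), Country 1 earns -2; switching to Quiet would give -3, so Country 1 has no profitable deviation.
Country 2 earns 5; switching to Confess would give -2, so Country 2 has no profitable deviation.
Neither player can gain by a unilateral deviation, so this profile is a Nash equilibrium.

Yes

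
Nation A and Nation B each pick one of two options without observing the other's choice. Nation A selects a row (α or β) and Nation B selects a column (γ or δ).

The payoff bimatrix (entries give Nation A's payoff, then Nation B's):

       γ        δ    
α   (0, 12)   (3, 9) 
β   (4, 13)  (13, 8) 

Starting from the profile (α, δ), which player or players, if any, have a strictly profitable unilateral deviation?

Nation A at (α, δ) earns 3; deviating to β yields 13 — a strict improvement.
Nation B earns 9; deviating to γ yields 12 — a strict improvement.
Both Nation A and Nation B have strictly profitable deviations.

Both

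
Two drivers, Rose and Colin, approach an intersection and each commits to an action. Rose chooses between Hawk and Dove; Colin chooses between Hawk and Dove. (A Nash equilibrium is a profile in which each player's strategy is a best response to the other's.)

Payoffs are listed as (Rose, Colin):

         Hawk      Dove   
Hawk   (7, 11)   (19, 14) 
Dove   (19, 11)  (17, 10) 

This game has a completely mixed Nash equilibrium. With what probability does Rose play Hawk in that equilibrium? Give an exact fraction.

Let r be the probability that Rose plays Hawk. In a completely mixed equilibrium, Colin must be indifferent between Hawk and Dove.
Colin's expected payoff from Hawk is 11r + 11(1−r); from Dove it is 14r + 10(1−r).
Setting these equal: 11 = 4r + 10, so r = 1/4.

1/4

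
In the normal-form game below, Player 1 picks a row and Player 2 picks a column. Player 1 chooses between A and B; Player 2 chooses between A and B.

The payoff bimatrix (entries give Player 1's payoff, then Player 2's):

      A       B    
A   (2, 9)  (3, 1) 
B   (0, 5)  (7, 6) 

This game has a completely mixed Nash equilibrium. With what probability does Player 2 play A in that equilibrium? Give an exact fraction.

2/3

Let c be the probability that Player 2 plays A. In a completely mixed equilibrium, Player 1 must be indifferent between A and B.
Player 1's expected payoff from A is 2c + 3(1−c); from B it is 7(1−c).
Setting these equal: −c + 3 = −7c + 7, so c = 2/3.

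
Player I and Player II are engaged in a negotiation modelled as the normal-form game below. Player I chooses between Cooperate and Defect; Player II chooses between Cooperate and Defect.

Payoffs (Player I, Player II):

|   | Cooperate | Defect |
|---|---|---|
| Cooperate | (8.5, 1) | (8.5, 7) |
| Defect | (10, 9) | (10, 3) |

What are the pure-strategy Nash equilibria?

(Cooperate, Cooperate): Player I prefers Defect (10 > 8.5); Player II prefers Defect (7 > 1) — not an equilibrium.
(Cooperate, Defect): Player I prefers Defect (10 > 8.5) — not an equilibrium.
(Defect, Cooperate): Player I gets 10 ≥ 8.5 from Cooperate, and Player II gets 9 ≥ 3 from Defect — Nash equilibrium.
(Defect, Defect): Player II prefers Cooperate (9 > 3) — not an equilibrium.

(Defect, Cooperate)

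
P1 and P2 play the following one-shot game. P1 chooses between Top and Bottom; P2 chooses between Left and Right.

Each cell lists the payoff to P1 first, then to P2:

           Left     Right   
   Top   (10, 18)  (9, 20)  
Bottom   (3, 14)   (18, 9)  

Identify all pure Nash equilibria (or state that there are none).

none

(Top, Left): P2 prefers Right (20 > 18) — not an equilibrium.
(Top, Right): P1 prefers Bottom (18 > 9) — not an equilibrium.
(Bottom, Left): P1 prefers Top (10 > 3) — not an equilibrium.
(Bottom, Right): P2 prefers Left (14 > 9) — not an equilibrium.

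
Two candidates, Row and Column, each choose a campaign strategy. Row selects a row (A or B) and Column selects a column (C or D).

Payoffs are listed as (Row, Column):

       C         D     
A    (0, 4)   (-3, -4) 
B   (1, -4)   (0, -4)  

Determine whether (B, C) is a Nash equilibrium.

At (B, C), Row earns 1; switching to A would give 0, so Row has no profitable deviation.
Column earns -4; switching to D would give -4, so Column has no profitable deviation.
Neither player can gain by a unilateral deviation, so this profile is a Nash equilibrium.

Yes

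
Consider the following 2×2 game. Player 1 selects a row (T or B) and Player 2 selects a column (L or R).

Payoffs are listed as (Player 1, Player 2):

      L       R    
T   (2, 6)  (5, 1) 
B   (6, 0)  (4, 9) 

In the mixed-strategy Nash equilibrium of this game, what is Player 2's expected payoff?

27/7

First find x, the probability Player 1 plays T, from Player 2's indifference between L and R: 6x = x + 9(1−x), giving x = 9/14.
Since Player 2 is indifferent in equilibrium, Player 2's expected payoff equals the payoff from either column against (9/14, 5/14). Using L: 6(9/14) = 27/7.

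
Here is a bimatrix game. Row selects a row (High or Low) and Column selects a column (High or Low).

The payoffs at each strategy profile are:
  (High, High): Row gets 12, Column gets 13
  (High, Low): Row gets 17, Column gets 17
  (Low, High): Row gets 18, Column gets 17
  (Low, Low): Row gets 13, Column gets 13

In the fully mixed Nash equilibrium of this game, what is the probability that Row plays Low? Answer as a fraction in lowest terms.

Let x be the probability that Row plays High. In a completely mixed equilibrium, Column must be indifferent between High and Low.
Column's expected payoff from High is 13x + 17(1−x); from Low it is 17x + 13(1−x).
Setting these equal: −4x + 17 = 4x + 13, so x = 1/2.
Therefore Row plays Low with probability 1 − 1/2 = 1/2.

1/2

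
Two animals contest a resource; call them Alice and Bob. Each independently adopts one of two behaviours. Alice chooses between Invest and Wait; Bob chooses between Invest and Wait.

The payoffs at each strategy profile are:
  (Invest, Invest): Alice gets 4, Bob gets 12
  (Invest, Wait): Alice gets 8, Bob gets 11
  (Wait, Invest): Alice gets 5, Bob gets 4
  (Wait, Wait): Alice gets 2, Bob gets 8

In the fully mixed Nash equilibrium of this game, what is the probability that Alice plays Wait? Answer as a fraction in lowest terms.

Let r be the probability that Alice plays Invest. In a completely mixed equilibrium, Bob must be indifferent between Invest and Wait.
Bob's expected payoff from Invest is 12r + 4(1−r); from Wait it is 11r + 8(1−r).
Setting these equal: 8r + 4 = 3r + 8, so r = 4/5.
Therefore Alice plays Wait with probability 1 − 4/5 = 1/5.

1/5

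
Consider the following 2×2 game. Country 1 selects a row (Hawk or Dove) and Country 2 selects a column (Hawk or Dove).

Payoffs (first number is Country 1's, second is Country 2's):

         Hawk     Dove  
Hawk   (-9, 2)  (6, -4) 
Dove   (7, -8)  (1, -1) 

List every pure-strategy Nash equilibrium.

(Hawk, Hawk): Country 1 prefers Dove (7 > -9) — not an equilibrium.
(Hawk, Dove): Country 2 prefers Hawk (2 > -4) — not an equilibrium.
(Dove, Hawk): Country 2 prefers Dove (-1 > -8) — not an equilibrium.
(Dove, Dove): Country 1 prefers Hawk (6 > 1) — not an equilibrium.

none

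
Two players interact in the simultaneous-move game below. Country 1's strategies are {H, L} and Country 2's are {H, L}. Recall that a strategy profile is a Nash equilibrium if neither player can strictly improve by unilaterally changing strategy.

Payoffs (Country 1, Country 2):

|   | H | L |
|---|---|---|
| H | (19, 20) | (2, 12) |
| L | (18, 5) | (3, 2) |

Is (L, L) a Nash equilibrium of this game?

No

At (L, L), Country 1 earns 3; switching to H would give 2, so Country 1 has no profitable deviation.
Country 2 earns 2; switching to H would give 5, so Country 2 would deviate.
Since at least one player can profitably deviate, this is not a Nash equilibrium.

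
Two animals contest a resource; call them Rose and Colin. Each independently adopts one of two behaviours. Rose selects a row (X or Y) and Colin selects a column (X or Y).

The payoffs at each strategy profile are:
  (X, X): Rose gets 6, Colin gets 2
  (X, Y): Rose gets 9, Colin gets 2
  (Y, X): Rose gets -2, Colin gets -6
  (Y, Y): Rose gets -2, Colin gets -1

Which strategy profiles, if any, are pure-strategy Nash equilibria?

(X, X): Rose gets 6 ≥ -2 from Y, and Colin gets 2 ≥ 2 from Y — Nash equilibrium.
(X, Y): Rose gets 9 ≥ -2 from Y, and Colin gets 2 ≥ 2 from X — Nash equilibrium.
(Y, X): Rose prefers X (6 > -2); Colin prefers Y (-1 > -6) — not an equilibrium.
(Y, Y): Rose prefers X (9 > -2) — not an equilibrium.

(X, X) and (X, Y)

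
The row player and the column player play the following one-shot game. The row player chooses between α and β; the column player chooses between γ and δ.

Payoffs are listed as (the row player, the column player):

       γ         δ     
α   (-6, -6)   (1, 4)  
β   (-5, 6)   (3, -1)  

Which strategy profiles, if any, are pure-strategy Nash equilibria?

(α, γ): the row player prefers β (-5 > -6); the column player prefers δ (4 > -6) — not an equilibrium.
(α, δ): the row player prefers β (3 > 1) — not an equilibrium.
(β, γ): the row player gets -5 ≥ -6 from α, and the column player gets 6 ≥ -1 from δ — Nash equilibrium.
(β, δ): the column player prefers γ (6 > -1) — not an equilibrium.

(β, γ)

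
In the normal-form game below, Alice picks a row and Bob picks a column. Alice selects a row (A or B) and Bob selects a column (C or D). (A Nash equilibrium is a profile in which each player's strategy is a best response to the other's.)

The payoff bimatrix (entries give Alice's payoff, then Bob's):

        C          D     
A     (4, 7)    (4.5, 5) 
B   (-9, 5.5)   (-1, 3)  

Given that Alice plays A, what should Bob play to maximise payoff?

C

Against A, Bob earns 7 from C and 5 from D.
So C is the best response.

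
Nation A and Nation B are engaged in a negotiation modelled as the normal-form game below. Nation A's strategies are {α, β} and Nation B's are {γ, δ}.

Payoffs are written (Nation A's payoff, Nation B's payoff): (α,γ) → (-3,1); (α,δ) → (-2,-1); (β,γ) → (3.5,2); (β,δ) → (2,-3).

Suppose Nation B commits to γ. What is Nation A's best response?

β

Against γ, Nation A earns -3 from α and 3.5 from β.
So β is the best response.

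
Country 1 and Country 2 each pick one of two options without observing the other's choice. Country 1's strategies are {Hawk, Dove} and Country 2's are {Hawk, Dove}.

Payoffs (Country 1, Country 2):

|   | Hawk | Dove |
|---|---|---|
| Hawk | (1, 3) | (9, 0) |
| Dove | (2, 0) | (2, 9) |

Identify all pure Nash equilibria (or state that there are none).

(Hawk, Hawk): Country 1 prefers Dove (2 > 1) — not an equilibrium.
(Hawk, Dove): Country 2 prefers Hawk (3 > 0) — not an equilibrium.
(Dove, Hawk): Country 2 prefers Dove (9 > 0) — not an equilibrium.
(Dove, Dove): Country 1 prefers Hawk (9 > 2) — not an equilibrium.

none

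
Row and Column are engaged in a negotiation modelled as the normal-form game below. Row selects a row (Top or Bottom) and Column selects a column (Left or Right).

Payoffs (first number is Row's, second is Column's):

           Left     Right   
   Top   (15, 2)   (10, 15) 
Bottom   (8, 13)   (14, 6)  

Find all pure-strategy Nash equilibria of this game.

none

(Top, Left): Column prefers Right (15 > 2) — not an equilibrium.
(Top, Right): Row prefers Bottom (14 > 10) — not an equilibrium.
(Bottom, Left): Row prefers Top (15 > 8) — not an equilibrium.
(Bottom, Right): Column prefers Left (13 > 6) — not an equilibrium.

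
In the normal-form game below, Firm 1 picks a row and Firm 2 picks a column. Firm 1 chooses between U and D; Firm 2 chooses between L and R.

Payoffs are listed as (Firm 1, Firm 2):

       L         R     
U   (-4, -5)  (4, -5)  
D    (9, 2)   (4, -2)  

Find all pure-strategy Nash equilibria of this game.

(U, R) and (D, L)

(U, L): Firm 1 prefers D (9 > -4) — not an equilibrium.
(U, R): Firm 1 gets 4 ≥ 4 from D, and Firm 2 gets -5 ≥ -5 from L — Nash equilibrium.
(D, L): Firm 1 gets 9 ≥ -4 from U, and Firm 2 gets 2 ≥ -2 from R — Nash equilibrium.
(D, R): Firm 2 prefers L (2 > -2) — not an equilibrium.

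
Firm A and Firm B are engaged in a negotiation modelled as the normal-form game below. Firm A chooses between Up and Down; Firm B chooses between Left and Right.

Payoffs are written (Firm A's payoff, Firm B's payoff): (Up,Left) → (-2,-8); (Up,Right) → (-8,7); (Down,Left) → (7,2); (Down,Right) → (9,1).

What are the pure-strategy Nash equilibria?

(Down, Left)

(Up, Left): Firm A prefers Down (7 > -2); Firm B prefers Right (7 > -8) — not an equilibrium.
(Up, Right): Firm A prefers Down (9 > -8) — not an equilibrium.
(Down, Left): Firm A gets 7 ≥ -2 from Up, and Firm B gets 2 ≥ 1 from Right — Nash equilibrium.
(Down, Right): Firm B prefers Left (2 > 1) — not an equilibrium.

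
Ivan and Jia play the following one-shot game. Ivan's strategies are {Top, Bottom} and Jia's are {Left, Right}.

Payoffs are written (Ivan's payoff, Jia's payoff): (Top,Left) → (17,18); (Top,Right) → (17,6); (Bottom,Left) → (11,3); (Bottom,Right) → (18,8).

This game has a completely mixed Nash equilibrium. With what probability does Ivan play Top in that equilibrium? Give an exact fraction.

Let x be the probability that Ivan plays Top. In a completely mixed equilibrium, Jia must be indifferent between Left and Right.
Jia's expected payoff from Left is 18x + 3(1−x); from Right it is 6x + 8(1−x).
Setting these equal: 15x + 3 = −2x + 8, so x = 5/17.

5/17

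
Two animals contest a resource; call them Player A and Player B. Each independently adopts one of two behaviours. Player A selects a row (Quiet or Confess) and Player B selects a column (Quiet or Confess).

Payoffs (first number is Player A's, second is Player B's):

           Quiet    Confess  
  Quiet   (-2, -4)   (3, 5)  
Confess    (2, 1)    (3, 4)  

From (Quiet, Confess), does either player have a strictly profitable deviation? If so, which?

Player A at (Quiet, Confess) earns 3; deviating to Confess yields 3 — not better.
Player B earns 5; deviating to Quiet yields -4 — not better.
Neither player can strictly improve; the profile is a Nash equilibrium.

Neither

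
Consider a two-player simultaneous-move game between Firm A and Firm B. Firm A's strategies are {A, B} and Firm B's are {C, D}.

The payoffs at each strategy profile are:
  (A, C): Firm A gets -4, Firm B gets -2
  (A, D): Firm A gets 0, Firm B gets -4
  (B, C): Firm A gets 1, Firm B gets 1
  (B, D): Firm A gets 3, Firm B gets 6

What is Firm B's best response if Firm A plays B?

D

Against B, Firm B earns 1 from C and 6 from D.
So D is the best response.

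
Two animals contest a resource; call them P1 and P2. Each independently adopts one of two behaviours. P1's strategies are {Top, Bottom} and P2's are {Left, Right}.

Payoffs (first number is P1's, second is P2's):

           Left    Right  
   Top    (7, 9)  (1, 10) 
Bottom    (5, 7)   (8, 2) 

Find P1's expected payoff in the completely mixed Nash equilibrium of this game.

17/3

First find y, the probability P2 plays Left, from P1's indifference between Top and Bottom: 7y + (1−y) = 5y + 8(1−y), giving y = 7/9.
Since P1 is indifferent in equilibrium, P1's expected payoff equals the payoff from either row against (7/9, 2/9). Using Top: 7(7/9) + (2/9) = 17/3.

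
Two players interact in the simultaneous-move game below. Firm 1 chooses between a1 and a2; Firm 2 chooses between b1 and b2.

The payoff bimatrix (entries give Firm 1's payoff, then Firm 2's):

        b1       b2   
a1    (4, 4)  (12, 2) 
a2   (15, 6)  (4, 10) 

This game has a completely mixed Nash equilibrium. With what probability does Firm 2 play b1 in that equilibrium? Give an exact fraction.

Let c be the probability that Firm 2 plays b1. In a completely mixed equilibrium, Firm 1 must be indifferent between a1 and a2.
Firm 1's expected payoff from a1 is 4c + 12(1−c); from a2 it is 15c + 4(1−c).
Setting these equal: −8c + 12 = 11c + 4, so c = 8/19.

8/19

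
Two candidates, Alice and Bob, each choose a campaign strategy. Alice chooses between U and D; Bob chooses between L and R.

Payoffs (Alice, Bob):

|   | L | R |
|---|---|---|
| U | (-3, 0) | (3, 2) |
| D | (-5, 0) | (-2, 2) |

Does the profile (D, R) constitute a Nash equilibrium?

At (D, R), Alice earns -2; switching to U would give 3, so Alice would deviate.
Bob earns 2; switching to L would give 0, so Bob has no profitable deviation.
Since at least one player can profitably deviate, this is not a Nash equilibrium.

No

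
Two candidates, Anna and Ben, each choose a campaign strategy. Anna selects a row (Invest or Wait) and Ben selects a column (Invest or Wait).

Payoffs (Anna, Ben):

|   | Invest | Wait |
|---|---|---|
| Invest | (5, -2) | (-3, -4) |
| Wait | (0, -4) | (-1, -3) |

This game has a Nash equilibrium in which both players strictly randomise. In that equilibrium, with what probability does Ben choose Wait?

5/7

Let c be the probability that Ben plays Invest. In a completely mixed equilibrium, Anna must be indifferent between Invest and Wait.
Anna's expected payoff from Invest is 5c − 3(1−c); from Wait it is −(1−c).
Setting these equal: 8c − 3 = c − 1, so c = 2/7.
Therefore Ben plays Wait with probability 1 − 2/7 = 5/7.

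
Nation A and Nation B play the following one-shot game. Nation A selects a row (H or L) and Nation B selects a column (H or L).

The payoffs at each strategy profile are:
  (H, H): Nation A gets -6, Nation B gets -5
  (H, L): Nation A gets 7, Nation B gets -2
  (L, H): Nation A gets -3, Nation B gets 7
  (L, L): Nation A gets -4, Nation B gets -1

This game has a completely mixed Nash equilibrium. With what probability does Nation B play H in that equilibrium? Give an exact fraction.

Let q be the probability that Nation B plays H. In a completely mixed equilibrium, Nation A must be indifferent between H and L.
Nation A's expected payoff from H is −6q + 7(1−q); from L it is −3q − 4(1−q).
Setting these equal: −13q + 7 = q − 4, so q = 11/14.

11/14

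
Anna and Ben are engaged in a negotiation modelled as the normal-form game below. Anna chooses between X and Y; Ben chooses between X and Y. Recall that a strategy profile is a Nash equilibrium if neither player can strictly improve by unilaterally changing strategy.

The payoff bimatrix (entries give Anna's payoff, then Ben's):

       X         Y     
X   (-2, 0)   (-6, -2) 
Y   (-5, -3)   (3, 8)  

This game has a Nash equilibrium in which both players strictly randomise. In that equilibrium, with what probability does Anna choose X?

Let p be the probability that Anna plays X. In a completely mixed equilibrium, Ben must be indifferent between X and Y.
Ben's expected payoff from X is −3(1−p); from Y it is −2p + 8(1−p).
Setting these equal: 3p − 3 = −10p + 8, so p = 11/13.

11/13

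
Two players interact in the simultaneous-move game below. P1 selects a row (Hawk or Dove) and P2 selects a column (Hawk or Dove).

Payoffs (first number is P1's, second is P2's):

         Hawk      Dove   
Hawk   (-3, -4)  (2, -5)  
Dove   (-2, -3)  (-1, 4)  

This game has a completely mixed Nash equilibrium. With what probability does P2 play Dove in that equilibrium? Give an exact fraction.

1/4

Let c be the probability that P2 plays Hawk. In a completely mixed equilibrium, P1 must be indifferent between Hawk and Dove.
P1's expected payoff from Hawk is −3c + 2(1−c); from Dove it is −2c − (1−c).
Setting these equal: −5c + 2 = −c − 1, so c = 3/4.
Therefore P2 plays Dove with probability 1 − 3/4 = 1/4.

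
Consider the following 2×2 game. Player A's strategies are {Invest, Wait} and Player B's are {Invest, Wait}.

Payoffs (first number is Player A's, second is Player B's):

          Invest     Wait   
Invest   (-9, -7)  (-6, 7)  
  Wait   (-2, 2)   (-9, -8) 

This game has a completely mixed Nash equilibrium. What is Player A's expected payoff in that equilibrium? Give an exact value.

-69/10

First find q, the probability Player B plays Invest, from Player A's indifference between Invest and Wait: −9q − 6(1−q) = −2q − 9(1−q), giving q = 3/10.
Since Player A is indifferent in equilibrium, Player A's expected payoff equals the payoff from either row against (3/10, 7/10). Using Invest: −9(3/10) − 6(7/10) = -69/10.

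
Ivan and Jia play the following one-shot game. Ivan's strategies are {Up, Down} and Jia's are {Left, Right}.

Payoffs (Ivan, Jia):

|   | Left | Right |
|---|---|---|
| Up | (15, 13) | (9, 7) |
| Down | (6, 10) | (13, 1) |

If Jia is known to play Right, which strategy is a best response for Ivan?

Against Right, Ivan earns 9 from Up and 13 from Down.
So Down is the best response.

Down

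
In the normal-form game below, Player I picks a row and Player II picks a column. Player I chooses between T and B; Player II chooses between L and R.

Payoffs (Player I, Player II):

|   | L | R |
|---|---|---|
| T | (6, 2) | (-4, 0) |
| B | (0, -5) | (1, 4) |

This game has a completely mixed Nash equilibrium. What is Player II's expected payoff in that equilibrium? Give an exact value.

First find p, the probability Player I plays T, from Player II's indifference between L and R: 2p − 5(1−p) = 4(1−p), giving p = 9/11.
Since Player II is indifferent in equilibrium, Player II's expected payoff equals the payoff from either column against (9/11, 2/11). Using L: 2(9/11) − 5(2/11) = 8/11.

8/11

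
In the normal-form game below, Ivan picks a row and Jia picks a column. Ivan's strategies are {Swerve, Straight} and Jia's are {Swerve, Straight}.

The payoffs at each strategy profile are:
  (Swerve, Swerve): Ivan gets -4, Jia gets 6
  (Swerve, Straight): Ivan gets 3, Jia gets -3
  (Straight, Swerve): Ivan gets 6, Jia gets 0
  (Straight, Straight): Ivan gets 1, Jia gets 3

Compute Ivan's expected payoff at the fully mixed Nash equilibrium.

First find y, the probability Jia plays Swerve, from Ivan's indifference between Swerve and Straight: −4y + 3(1−y) = 6y + (1−y), giving y = 1/6.
Since Ivan is indifferent in equilibrium, Ivan's expected payoff equals the payoff from either row against (1/6, 5/6). Using Swerve: −4(1/6) + 3(5/6) = 11/6.

11/6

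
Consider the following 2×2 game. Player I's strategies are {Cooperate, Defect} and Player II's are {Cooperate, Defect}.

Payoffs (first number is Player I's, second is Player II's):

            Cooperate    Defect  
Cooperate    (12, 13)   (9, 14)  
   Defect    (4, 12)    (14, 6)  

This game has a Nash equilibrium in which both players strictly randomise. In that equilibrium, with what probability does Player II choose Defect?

8/13

Let c be the probability that Player II plays Cooperate. In a completely mixed equilibrium, Player I must be indifferent between Cooperate and Defect.
Player I's expected payoff from Cooperate is 12c + 9(1−c); from Defect it is 4c + 14(1−c).
Setting these equal: 3c + 9 = −10c + 14, so c = 5/13.
Therefore Player II plays Defect with probability 1 − 5/13 = 8/13.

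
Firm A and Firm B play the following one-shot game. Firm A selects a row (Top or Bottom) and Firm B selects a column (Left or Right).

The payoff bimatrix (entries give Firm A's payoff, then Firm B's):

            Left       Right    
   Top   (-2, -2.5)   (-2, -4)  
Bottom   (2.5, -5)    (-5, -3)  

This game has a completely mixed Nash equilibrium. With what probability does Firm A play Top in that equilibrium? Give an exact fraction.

Let p be the probability that Firm A plays Top. In a completely mixed equilibrium, Firm B must be indifferent between Left and Right.
Firm B's expected payoff from Left is −2.5p − 5(1−p); from Right it is −4p − 3(1−p).
Setting these equal: 2.5p − 5 = −p − 3, so p = 4/7.

4/7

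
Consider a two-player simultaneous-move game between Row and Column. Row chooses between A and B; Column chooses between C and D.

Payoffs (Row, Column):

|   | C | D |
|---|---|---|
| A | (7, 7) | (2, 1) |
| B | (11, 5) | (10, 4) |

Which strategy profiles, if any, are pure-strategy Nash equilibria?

(B, C)

(A, C): Row prefers B (11 > 7) — not an equilibrium.
(A, D): Row prefers B (10 > 2); Column prefers C (7 > 1) — not an equilibrium.
(B, C): Row gets 11 ≥ 7 from A, and Column gets 5 ≥ 4 from D — Nash equilibrium.
(B, D): Column prefers C (5 > 4) — not an equilibrium.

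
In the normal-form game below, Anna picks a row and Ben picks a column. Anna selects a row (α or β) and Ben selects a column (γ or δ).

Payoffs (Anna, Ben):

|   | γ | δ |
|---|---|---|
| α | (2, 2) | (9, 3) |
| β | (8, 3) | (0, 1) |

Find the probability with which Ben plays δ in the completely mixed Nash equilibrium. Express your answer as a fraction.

2/5

Let c be the probability that Ben plays γ. In a completely mixed equilibrium, Anna must be indifferent between α and β.
Anna's expected payoff from α is 2c + 9(1−c); from β it is 8c.
Setting these equal: −7c + 9 = 8c, so c = 3/5.
Therefore Ben plays δ with probability 1 − 3/5 = 2/5.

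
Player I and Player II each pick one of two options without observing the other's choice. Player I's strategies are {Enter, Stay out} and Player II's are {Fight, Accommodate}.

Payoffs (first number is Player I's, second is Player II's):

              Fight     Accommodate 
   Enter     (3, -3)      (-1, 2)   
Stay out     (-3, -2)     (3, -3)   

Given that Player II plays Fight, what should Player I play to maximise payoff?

Enter

Against Fight, Player I earns 3 from Enter and -3 from Stay out.
So Enter is the best response.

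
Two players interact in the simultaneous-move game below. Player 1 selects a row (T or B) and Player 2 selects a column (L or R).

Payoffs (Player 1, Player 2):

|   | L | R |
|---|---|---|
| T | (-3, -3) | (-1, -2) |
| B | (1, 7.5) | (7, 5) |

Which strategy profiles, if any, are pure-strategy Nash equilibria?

(B, L)

(T, L): Player 1 prefers B (1 > -3); Player 2 prefers R (-2 > -3) — not an equilibrium.
(T, R): Player 1 prefers B (7 > -1) — not an equilibrium.
(B, L): Player 1 gets 1 ≥ -3 from T, and Player 2 gets 7.5 ≥ 5 from R — Nash equilibrium.
(B, R): Player 2 prefers L (7.5 > 5) — not an equilibrium.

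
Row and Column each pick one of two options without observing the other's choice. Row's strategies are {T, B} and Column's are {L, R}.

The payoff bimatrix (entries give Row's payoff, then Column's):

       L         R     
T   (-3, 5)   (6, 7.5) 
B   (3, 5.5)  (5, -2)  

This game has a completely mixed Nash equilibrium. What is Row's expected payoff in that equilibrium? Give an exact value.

First find y, the probability Column plays L, from Row's indifference between T and B: −3y + 6(1−y) = 3y + 5(1−y), giving y = 1/7.
Since Row is indifferent in equilibrium, Row's expected payoff equals the payoff from either row against (1/7, 6/7). Using T: −3(1/7) + 6(6/7) = 33/7.

33/7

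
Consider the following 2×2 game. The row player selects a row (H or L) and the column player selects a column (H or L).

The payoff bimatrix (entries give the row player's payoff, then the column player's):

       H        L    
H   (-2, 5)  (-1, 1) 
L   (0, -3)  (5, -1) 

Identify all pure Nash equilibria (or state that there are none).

(H, H): the row player prefers L (0 > -2) — not an equilibrium.
(H, L): the row player prefers L (5 > -1); the column player prefers H (5 > 1) — not an equilibrium.
(L, H): the column player prefers L (-1 > -3) — not an equilibrium.
(L, L): the row player gets 5 ≥ -1 from H, and the column player gets -1 ≥ -3 from H — Nash equilibrium.

(L, L)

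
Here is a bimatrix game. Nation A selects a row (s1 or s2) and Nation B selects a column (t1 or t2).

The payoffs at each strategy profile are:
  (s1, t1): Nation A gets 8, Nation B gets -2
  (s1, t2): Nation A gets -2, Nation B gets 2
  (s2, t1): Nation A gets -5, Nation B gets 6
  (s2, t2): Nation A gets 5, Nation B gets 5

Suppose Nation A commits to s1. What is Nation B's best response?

Against s1, Nation B earns -2 from t1 and 2 from t2.
So t2 is the best response.

t2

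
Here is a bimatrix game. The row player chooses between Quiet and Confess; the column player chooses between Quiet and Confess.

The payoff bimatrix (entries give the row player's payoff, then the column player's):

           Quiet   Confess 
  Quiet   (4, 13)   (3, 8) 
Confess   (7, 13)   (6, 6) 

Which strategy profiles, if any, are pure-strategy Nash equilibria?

(Confess, Quiet)

(Quiet, Quiet): the row player prefers Confess (7 > 4) — not an equilibrium.
(Quiet, Confess): the row player prefers Confess (6 > 3); the column player prefers Quiet (13 > 8) — not an equilibrium.
(Confess, Quiet): the row player gets 7 ≥ 4 from Quiet, and the column player gets 13 ≥ 6 from Confess — Nash equilibrium.
(Confess, Confess): the column player prefers Quiet (13 > 6) — not an equilibrium.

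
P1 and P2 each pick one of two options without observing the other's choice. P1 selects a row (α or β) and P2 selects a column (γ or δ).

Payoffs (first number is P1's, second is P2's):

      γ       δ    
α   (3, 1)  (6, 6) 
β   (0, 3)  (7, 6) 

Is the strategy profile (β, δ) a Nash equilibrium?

Yes

At (β, δ), P1 earns 7; switching to α would give 6, so P1 has no profitable deviation.
P2 earns 6; switching to γ would give 3, so P2 has no profitable deviation.
Neither player can gain by a unilateral deviation, so this profile is a Nash equilibrium.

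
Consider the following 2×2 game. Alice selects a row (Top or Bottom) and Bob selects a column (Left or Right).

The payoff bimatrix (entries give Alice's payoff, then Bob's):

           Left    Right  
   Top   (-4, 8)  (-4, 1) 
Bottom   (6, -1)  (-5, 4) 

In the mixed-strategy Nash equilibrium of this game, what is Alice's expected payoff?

-4

First find q, the probability Bob plays Left, from Alice's indifference between Top and Bottom: −4q − 4(1−q) = 6q − 5(1−q), giving q = 1/11.
Since Alice is indifferent in equilibrium, Alice's expected payoff equals the payoff from either row against (1/11, 10/11). Using Top: −4(1/11) − 4(10/11) = -4.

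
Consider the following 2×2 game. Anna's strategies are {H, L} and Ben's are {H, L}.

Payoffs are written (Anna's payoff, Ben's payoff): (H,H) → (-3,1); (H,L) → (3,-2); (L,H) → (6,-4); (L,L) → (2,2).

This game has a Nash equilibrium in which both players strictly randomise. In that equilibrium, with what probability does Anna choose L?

Let x be the probability that Anna plays H. In a completely mixed equilibrium, Ben must be indifferent between H and L.
Ben's expected payoff from H is x − 4(1−x); from L it is −2x + 2(1−x).
Setting these equal: 5x − 4 = −4x + 2, so x = 2/3.
Therefore Anna plays L with probability 1 − 2/3 = 1/3.

1/3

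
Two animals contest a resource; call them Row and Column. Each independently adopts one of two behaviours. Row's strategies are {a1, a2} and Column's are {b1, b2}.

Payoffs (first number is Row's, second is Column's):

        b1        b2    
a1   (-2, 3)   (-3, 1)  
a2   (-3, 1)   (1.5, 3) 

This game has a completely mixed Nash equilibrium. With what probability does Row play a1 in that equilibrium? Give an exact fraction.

1/2

Let p be the probability that Row plays a1. In a completely mixed equilibrium, Column must be indifferent between b1 and b2.
Column's expected payoff from b1 is 3p + (1−p); from b2 it is p + 3(1−p).
Setting these equal: 2p + 1 = −2p + 3, so p = 1/2.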